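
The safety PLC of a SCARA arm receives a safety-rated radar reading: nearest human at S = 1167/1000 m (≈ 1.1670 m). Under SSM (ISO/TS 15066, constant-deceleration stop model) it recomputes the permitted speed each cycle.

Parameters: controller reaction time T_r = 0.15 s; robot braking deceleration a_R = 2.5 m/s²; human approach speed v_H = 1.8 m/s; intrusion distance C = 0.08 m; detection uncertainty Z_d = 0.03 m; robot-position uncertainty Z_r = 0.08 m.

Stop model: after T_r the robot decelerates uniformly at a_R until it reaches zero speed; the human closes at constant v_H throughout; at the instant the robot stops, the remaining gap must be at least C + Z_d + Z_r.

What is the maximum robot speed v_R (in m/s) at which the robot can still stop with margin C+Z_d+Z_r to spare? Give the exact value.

collect terms ⇒ (1/5)·v_R² + (87/100)·v_R + (-707/1000) = 0
  disc = (87/100)² − 4·(1/5)·(-707/1000) = 529/400 ; √disc = 23/20
  v_R = (−(87/100) + 23/20) / (2·(1/5)) = 7/10 m/s
check:
braking lasts T_s = (7/10)/(5/2) = 0.2800 s
robot in T_r: 0.7000·0.1500 = 0.1050 m
braking distance = 0.7000²/(2·2.5000) = 0.0980 m
human over T_r+T_s: 1.8000·(0.1500+0.2800) = 0.7740 m
C+Z_d+Z_r = 0.0800+0.0300+0.0800 = 0.1900 m
sum ≈ 0.1050+0.0980+0.7740+0.1900 ≈ 1.1670 m = S ✓

v_R_max = 7/10 m/s = 0.7000 m/s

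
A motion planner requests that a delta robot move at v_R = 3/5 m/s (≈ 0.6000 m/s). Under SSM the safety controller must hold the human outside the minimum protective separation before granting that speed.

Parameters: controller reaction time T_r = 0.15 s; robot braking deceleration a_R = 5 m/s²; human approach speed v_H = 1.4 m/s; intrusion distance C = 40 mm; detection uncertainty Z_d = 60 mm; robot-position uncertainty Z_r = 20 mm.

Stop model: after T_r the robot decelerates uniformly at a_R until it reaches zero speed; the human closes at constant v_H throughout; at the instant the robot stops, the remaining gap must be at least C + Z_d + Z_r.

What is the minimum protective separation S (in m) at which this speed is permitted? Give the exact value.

T_s = v_R/a_R = (3/5)/5 = 0.1200 s
robot covers v_R·T_r = 0.6000·0.1500 = 0.0900 m before braking
braking distance = 0.6000²/(2·5.0000) = 0.0360 m
human over T_r+T_s: 1.4000·(0.1500+0.1200) = 0.3780 m
C+Z_d+Z_r = 0.0400+0.0600+0.0200 = 0.1200 m
S_min ≈ 0.0900+0.0360+0.3780+0.1200  ⇒  S_min = 78/125 m

S_min = 78/125 m = 0.6240 m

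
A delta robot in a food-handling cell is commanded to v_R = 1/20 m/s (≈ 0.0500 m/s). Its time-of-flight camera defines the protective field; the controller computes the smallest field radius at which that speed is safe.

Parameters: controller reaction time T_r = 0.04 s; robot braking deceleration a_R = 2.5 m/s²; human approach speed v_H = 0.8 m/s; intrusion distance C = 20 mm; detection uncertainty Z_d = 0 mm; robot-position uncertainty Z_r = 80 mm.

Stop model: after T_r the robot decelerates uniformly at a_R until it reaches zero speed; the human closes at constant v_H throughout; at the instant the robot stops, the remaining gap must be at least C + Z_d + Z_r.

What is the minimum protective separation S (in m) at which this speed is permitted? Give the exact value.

S_min = 301/2000 m = 0.1505 m

T_s = v_R/a_R = (1/20)/(5/2) = 0.0200 s
robot in T_r: 0.0500·0.0400 = 0.0020 m
robot under decel: 0.0500²/(2·2.5000) = 0.0005 m
person approaches 0.8000·(0.0400+0.0200) = 0.0480 m
margins: 0.0200+0.0000+0.0800 = 0.1000 m
S_min ≈ 0.0020+0.0005+0.0480+0.1000  ⇒  S_min = 301/2000 m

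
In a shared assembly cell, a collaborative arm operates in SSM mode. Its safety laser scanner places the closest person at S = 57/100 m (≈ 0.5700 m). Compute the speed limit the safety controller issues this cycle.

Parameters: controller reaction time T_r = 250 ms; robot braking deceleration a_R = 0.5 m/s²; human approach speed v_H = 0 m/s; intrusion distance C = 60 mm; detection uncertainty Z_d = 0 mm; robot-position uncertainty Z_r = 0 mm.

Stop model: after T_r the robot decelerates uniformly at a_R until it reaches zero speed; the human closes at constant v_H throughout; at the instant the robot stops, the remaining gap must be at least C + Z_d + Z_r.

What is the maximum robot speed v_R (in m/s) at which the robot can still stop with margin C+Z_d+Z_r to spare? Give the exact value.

collect terms ⇒ (1)·v_R² + (1/4)·v_R + (-51/100) = 0
  disc = (1/4)² − 4·(1)·(-51/100) = 841/400 ; √disc = 29/20
  v_R = (−(1/4) + 29/20) / (2·(1)) = 3/5 m/s
check:
stop time T_s = (3/5)/(1/2) = 1.2000 s
reaction-phase robot travel = 0.6000·0.2500 = 0.1500 m
robot covers 0.6000·1.2000 − ½·0.5000·1.2000² = 0.3600 m while stopping
human closes 0.0000·1.4500 = 0.0000 m
margins: 0.0600+0.0000+0.0000 = 0.0600 m
sum ≈ 0.1500+0.3600+0.0000+0.0600 ≈ 0.5700 m = S ✓

v_R_max = 3/5 m/s = 0.6000 m/s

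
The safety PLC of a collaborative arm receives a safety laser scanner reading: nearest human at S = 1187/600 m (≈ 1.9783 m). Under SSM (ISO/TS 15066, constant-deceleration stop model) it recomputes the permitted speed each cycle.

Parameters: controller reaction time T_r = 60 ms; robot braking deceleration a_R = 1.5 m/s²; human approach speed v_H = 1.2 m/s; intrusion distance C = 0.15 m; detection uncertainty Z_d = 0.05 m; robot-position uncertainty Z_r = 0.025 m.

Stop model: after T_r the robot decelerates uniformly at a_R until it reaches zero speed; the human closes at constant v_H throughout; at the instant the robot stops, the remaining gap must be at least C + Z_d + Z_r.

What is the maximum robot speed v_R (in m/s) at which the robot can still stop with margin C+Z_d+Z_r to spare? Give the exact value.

v_R_max = 13/10 m/s = 1.3000 m/s

quadratic (1/3)·v² + (43/50)·v + (-1261/750) = 0
  disc = (43/50)² − 4·(1/3)·(-1261/750) = 67081/22500 ; √disc = 259/150
  v_R = (−(43/50) + 259/150) / (2·(1/3)) = 13/10 m/s
check:
braking lasts T_s = (13/10)/(3/2) = 0.8667 s
reaction-phase robot travel = 1.3000·0.0600 = 0.0780 m
robot under decel: 1.3000²/(2·1.5000) = 0.5633 m
person approaches 1.2000·(0.0600+0.8667) = 1.1120 m
C+Z_d+Z_r = 0.1500+0.0500+0.0250 = 0.2250 m
sum ≈ 0.0780+0.5633+1.1120+0.2250 ≈ 1.9783 m = S ✓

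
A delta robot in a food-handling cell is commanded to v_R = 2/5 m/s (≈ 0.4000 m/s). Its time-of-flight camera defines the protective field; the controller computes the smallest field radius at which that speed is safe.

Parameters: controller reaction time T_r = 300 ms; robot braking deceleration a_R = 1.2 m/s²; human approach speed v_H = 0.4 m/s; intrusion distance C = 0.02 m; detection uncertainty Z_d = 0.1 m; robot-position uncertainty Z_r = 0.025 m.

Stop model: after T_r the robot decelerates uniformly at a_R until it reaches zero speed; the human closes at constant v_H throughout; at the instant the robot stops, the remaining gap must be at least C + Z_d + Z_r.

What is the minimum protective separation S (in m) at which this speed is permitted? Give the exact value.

S_min = 117/200 m = 0.5850 m

stop time T_s = (2/5)/(6/5) = 0.3333 s
robot in T_r: 0.4000·0.3000 = 0.1200 m
robot under decel: 0.4000²/(2·1.2000) = 0.0667 m
human closes 0.4000·0.6333 = 0.2533 m
C+Z_d+Z_r = 0.0200+0.1000+0.0250 = 0.1450 m
S_min ≈ 0.1200+0.0667+0.2533+0.1450  ⇒  S_min = 117/200 m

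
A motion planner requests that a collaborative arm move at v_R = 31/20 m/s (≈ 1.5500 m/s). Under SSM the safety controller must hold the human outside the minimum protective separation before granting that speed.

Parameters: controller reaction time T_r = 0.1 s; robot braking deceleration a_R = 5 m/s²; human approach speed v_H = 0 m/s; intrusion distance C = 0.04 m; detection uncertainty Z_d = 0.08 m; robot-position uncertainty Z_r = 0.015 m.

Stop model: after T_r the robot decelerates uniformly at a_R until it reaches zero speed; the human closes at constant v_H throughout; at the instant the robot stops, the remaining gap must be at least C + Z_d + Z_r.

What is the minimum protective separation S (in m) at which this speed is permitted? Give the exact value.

T_s = v_R/a_R = (31/20)/5 = 0.3100 s
robot covers v_R·T_r = 1.5500·0.1000 = 0.1550 m before braking
braking distance = 1.5500²/(2·5.0000) = 0.2402 m
human over T_r+T_s: 0.0000·(0.1000+0.3100) = 0.0000 m
residual clearance needed = 0.0400+0.0800+0.0150 = 0.1350 m
S_min ≈ 0.1550+0.2402+0.0000+0.1350  ⇒  S_min = 2121/4000 m

S_min = 2121/4000 m = 0.5302 m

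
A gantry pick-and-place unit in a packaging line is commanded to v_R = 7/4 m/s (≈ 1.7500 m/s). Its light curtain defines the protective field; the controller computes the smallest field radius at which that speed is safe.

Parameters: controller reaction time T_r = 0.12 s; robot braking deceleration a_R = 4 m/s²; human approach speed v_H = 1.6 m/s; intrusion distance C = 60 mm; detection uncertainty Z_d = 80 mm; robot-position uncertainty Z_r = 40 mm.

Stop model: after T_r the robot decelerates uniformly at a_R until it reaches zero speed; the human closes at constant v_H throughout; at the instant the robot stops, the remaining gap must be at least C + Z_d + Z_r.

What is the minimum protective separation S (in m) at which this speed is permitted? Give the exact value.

S_min = 26637/16000 m = 1.6648 m

stop time T_s = (7/4)/4 = 0.4375 s
robot in T_r: 1.7500·0.1200 = 0.2100 m
braking distance = 1.7500²/(2·4.0000) = 0.3828 m
human closes 1.6000·0.5575 = 0.8920 m
C+Z_d+Z_r = 0.0600+0.0800+0.0400 = 0.1800 m
S_min ≈ 0.2100+0.3828+0.8920+0.1800  ⇒  S_min = 26637/16000 m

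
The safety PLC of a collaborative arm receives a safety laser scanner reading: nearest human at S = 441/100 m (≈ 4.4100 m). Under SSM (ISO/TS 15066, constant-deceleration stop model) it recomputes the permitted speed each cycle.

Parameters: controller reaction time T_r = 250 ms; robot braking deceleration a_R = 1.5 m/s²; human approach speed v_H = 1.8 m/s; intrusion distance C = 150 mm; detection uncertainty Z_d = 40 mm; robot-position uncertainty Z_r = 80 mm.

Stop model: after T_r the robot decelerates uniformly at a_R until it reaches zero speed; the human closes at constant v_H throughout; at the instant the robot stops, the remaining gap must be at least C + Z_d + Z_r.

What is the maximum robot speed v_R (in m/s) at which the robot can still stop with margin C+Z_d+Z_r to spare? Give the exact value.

collect terms ⇒ (1/3)·v_R² + (29/20)·v_R + (-369/100) = 0
  disc = (29/20)² − 4·(1/3)·(-369/100) = 2809/400 ; √disc = 53/20
  v_R = (−(29/20) + 53/20) / (2·(1/3)) = 9/5 m/s
check:
stop time T_s = (9/5)/(3/2) = 1.2000 s
robot covers v_R·T_r = 1.8000·0.2500 = 0.4500 m before braking
braking distance = 1.8000²/(2·1.5000) = 1.0800 m
human closes 1.8000·1.4500 = 2.6100 m
margins: 0.1500+0.0400+0.0800 = 0.2700 m
sum ≈ 0.4500+1.0800+2.6100+0.2700 ≈ 4.4100 m = S ✓

v_R_max = 9/5 m/s = 1.8000 m/s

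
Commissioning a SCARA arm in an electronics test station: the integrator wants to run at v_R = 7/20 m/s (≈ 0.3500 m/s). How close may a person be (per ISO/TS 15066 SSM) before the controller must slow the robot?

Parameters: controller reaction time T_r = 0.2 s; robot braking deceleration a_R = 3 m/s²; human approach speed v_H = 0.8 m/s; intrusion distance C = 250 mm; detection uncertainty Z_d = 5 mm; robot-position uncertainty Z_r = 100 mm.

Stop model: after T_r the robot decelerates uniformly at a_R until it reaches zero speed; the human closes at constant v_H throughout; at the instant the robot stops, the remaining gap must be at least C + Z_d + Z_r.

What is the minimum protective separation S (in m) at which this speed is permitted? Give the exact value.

S_min = 559/800 m = 0.6987 m

braking lasts T_s = (7/20)/3 = 0.1167 s
robot covers v_R·T_r = 0.3500·0.2000 = 0.0700 m before braking
robot covers 0.3500·0.1167 − ½·3.0000·0.1167² = 0.0204 m while stopping
human closes 0.8000·0.3167 = 0.2533 m
residual clearance needed = 0.2500+0.0050+0.1000 = 0.3550 m
S_min ≈ 0.0700+0.0204+0.2533+0.3550  ⇒  S_min = 559/800 m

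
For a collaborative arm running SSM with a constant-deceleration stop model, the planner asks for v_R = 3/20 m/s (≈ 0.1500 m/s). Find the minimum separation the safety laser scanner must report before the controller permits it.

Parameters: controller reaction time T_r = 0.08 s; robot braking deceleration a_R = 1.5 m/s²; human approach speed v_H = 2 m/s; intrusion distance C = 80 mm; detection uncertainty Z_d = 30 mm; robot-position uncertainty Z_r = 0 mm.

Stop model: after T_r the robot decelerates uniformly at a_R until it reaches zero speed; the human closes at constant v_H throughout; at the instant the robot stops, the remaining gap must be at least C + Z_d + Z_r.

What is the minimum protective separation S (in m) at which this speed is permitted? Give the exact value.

S_min = 979/2000 m = 0.4895 m

braking lasts T_s = (3/20)/(3/2) = 0.1000 s
reaction-phase robot travel = 0.1500·0.0800 = 0.0120 m
robot covers 0.1500·0.1000 − ½·1.5000·0.1000² = 0.0075 m while stopping
human closes 2.0000·0.1800 = 0.3600 m
margins: 0.0800+0.0300+0.0000 = 0.1100 m
S_min ≈ 0.0120+0.0075+0.3600+0.1100  ⇒  S_min = 979/2000 m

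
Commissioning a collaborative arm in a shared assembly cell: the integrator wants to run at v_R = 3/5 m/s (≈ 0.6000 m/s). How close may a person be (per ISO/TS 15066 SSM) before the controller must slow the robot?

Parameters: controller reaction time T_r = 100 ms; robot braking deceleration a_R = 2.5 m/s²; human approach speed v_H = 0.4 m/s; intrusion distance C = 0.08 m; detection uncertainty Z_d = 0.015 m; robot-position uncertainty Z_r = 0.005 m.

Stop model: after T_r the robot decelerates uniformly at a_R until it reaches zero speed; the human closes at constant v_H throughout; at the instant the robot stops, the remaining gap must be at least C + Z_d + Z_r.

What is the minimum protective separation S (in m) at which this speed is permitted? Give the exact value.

S_min = 46/125 m = 0.3680 m

stop time T_s = (3/5)/(5/2) = 0.2400 s
robot in T_r: 0.6000·0.1000 = 0.0600 m
braking distance = 0.6000²/(2·2.5000) = 0.0720 m
human over T_r+T_s: 0.4000·(0.1000+0.2400) = 0.1360 m
C+Z_d+Z_r = 0.0800+0.0150+0.0050 = 0.1000 m
S_min ≈ 0.0600+0.0720+0.1360+0.1000  ⇒  S_min = 46/125 m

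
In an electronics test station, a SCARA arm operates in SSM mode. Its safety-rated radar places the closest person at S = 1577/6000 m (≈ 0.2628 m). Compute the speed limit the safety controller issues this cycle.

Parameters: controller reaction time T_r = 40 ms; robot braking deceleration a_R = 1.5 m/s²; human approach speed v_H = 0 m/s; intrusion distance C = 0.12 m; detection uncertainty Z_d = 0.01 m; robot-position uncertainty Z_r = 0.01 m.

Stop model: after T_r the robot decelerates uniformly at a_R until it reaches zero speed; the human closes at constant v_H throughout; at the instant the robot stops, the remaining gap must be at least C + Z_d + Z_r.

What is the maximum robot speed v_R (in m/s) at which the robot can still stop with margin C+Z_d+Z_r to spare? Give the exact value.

v_R_max = 11/20 m/s = 0.5500 m/s

at the boundary: (1/3)·v² + (1/25)·v + (-737/6000) = 0
  disc = (1/25)² − 4·(1/3)·(-737/6000) = 3721/22500 ; √disc = 61/150
  v_R = (−(1/25) + 61/150) / (2·(1/3)) = 11/20 m/s
check:
stop time T_s = (11/20)/(3/2) = 0.3667 s
robot in T_r: 0.5500·0.0400 = 0.0220 m
robot under decel: 0.5500²/(2·1.5000) = 0.1008 m
person approaches 0.0000·(0.0400+0.3667) = 0.0000 m
margins: 0.1200+0.0100+0.0100 = 0.1400 m
sum ≈ 0.0220+0.1008+0.0000+0.1400 ≈ 0.2628 m = S ✓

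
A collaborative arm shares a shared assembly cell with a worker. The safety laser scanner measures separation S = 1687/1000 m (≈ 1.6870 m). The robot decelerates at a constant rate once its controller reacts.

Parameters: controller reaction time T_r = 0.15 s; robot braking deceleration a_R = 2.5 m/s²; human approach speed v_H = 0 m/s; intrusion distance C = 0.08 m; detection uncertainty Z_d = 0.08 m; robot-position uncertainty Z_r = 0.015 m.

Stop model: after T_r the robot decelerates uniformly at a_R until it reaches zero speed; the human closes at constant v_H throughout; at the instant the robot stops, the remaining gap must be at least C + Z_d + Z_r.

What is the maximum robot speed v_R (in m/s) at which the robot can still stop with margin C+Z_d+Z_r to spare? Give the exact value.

v_R_max = 12/5 m/s = 2.4000 m/s

quadratic (1/5)·v² + (3/20)·v + (-189/125) = 0
  disc = (3/20)² − 4·(1/5)·(-189/125) = 12321/10000 ; √disc = 111/100
  v_R = (−(3/20) + 111/100) / (2·(1/5)) = 12/5 m/s
check:
T_s = v_R/a_R = (12/5)/(5/2) = 0.9600 s
robot in T_r: 2.4000·0.1500 = 0.3600 m
robot under decel: 2.4000²/(2·2.5000) = 1.1520 m
person approaches 0.0000·(0.1500+0.9600) = 0.0000 m
margins: 0.0800+0.0800+0.0150 = 0.1750 m
sum ≈ 0.3600+1.1520+0.0000+0.1750 ≈ 1.6870 m = S ✓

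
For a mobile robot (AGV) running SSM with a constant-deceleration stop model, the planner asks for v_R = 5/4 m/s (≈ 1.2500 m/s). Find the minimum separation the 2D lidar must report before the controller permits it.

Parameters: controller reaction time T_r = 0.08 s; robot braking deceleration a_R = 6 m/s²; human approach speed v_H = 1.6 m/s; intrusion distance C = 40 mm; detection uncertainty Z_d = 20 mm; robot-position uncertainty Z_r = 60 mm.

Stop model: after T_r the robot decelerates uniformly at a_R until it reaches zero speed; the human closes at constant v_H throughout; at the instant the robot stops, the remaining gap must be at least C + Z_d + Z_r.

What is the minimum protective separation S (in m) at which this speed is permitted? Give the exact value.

stop time T_s = (5/4)/6 = 0.2083 s
robot in T_r: 1.2500·0.0800 = 0.1000 m
robot under decel: 1.2500²/(2·6.0000) = 0.1302 m
person approaches 1.6000·(0.0800+0.2083) = 0.4613 m
margins: 0.0400+0.0200+0.0600 = 0.1200 m
S_min ≈ 0.1000+0.1302+0.4613+0.1200  ⇒  S_min = 19477/24000 m

S_min = 19477/24000 m = 0.8115 m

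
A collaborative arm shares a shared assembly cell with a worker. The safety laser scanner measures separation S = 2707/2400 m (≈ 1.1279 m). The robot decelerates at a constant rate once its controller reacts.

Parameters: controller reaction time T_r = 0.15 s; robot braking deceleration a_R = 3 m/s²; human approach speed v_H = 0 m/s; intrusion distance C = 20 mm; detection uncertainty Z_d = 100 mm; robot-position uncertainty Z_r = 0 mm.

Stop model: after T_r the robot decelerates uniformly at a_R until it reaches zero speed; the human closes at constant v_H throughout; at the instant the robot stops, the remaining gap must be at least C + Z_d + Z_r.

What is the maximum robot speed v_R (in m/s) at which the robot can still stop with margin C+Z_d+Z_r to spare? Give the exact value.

v_R_max = 41/20 m/s = 2.0500 m/s

at the boundary: (1/6)·v² + (3/20)·v + (-2419/2400) = 0
  disc = (3/20)² − 4·(1/6)·(-2419/2400) = 25/36 ; √disc = 5/6
  v_R = (−(3/20) + 5/6) / (2·(1/6)) = 41/20 m/s
check:
stop time T_s = (41/20)/3 = 0.6833 s
reaction-phase robot travel = 2.0500·0.1500 = 0.3075 m
robot under decel: 2.0500²/(2·3.0000) = 0.7004 m
human closes 0.0000·0.8333 = 0.0000 m
C+Z_d+Z_r = 0.0200+0.1000+0.0000 = 0.1200 m
sum ≈ 0.3075+0.7004+0.0000+0.1200 ≈ 1.1279 m = S ✓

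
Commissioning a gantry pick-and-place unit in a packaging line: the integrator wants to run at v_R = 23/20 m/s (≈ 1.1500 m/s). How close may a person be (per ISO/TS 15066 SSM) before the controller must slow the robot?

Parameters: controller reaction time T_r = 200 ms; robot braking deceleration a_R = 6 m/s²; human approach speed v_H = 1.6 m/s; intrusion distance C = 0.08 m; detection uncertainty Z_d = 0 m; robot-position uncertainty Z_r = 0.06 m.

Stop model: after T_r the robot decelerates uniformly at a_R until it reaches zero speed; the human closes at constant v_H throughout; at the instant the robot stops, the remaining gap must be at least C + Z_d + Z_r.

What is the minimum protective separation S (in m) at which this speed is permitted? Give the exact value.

S_min = 1771/1600 m = 1.1069 m

T_s = v_R/a_R = (23/20)/6 = 0.1917 s
robot covers v_R·T_r = 1.1500·0.2000 = 0.2300 m before braking
robot under decel: 1.1500²/(2·6.0000) = 0.1102 m
human over T_r+T_s: 1.6000·(0.2000+0.1917) = 0.6267 m
C+Z_d+Z_r = 0.0800+0.0000+0.0600 = 0.1400 m
S_min ≈ 0.2300+0.1102+0.6267+0.1400  ⇒  S_min = 1771/1600 m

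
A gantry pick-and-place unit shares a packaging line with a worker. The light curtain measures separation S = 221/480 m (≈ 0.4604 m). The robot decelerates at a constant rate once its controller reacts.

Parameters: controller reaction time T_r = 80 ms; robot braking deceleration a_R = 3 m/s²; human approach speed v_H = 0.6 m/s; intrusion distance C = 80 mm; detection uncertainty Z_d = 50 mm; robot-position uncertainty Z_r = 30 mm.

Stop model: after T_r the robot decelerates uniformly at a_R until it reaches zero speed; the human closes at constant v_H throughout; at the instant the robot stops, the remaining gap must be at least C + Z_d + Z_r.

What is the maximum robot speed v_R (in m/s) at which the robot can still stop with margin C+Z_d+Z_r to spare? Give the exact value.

quadratic (1/6)·v² + (7/25)·v + (-3029/12000) = 0
  disc = (7/25)² − 4·(1/6)·(-3029/12000) = 22201/90000 ; √disc = 149/300
  v_R = (−(7/25) + 149/300) / (2·(1/6)) = 13/20 m/s
check:
stop time T_s = (13/20)/3 = 0.2167 s
robot in T_r: 0.6500·0.0800 = 0.0520 m
robot under decel: 0.6500²/(2·3.0000) = 0.0704 m
human closes 0.6000·0.2967 = 0.1780 m
C+Z_d+Z_r = 0.0800+0.0500+0.0300 = 0.1600 m
sum ≈ 0.0520+0.0704+0.1780+0.1600 ≈ 0.4604 m = S ✓

v_R_max = 13/20 m/s = 0.6500 m/s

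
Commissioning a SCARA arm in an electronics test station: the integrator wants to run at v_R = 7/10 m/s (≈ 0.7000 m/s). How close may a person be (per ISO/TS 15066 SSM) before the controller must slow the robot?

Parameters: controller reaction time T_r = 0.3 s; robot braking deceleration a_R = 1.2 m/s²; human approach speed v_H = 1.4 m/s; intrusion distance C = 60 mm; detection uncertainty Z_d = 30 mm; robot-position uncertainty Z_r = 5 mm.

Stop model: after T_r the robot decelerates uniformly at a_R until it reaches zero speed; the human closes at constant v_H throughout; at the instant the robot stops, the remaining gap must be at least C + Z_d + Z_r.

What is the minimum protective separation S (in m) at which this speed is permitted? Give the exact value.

T_s = v_R/a_R = (7/10)/(6/5) = 0.5833 s
robot in T_r: 0.7000·0.3000 = 0.2100 m
robot under decel: 0.7000²/(2·1.2000) = 0.2042 m
human closes 1.4000·0.8833 = 1.2367 m
C+Z_d+Z_r = 0.0600+0.0300+0.0050 = 0.0950 m
S_min ≈ 0.2100+0.2042+1.2367+0.0950  ⇒  S_min = 419/240 m

S_min = 419/240 m = 1.7458 m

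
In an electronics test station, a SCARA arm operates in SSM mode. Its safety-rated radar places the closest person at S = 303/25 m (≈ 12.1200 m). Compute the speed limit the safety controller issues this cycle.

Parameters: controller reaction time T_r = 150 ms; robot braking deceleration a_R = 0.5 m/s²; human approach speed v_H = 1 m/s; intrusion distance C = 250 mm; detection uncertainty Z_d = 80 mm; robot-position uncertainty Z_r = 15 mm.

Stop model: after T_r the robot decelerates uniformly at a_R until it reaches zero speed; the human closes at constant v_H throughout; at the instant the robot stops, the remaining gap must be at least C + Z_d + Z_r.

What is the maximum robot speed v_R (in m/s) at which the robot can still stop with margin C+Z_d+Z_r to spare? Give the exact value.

collect terms ⇒ (1)·v_R² + (43/20)·v_R + (-93/8) = 0
  disc = (43/20)² − 4·(1)·(-93/8) = 20449/400 ; √disc = 143/20
  v_R = (−(43/20) + 143/20) / (2·(1)) = 5/2 m/s
check:
stop time T_s = (5/2)/(1/2) = 5.0000 s
robot in T_r: 2.5000·0.1500 = 0.3750 m
robot covers 2.5000·5.0000 − ½·0.5000·5.0000² = 6.2500 m while stopping
person approaches 1.0000·(0.1500+5.0000) = 5.1500 m
C+Z_d+Z_r = 0.2500+0.0800+0.0150 = 0.3450 m
sum ≈ 0.3750+6.2500+5.1500+0.3450 ≈ 12.1200 m = S ✓

v_R_max = 5/2 m/s = 2.5000 m/s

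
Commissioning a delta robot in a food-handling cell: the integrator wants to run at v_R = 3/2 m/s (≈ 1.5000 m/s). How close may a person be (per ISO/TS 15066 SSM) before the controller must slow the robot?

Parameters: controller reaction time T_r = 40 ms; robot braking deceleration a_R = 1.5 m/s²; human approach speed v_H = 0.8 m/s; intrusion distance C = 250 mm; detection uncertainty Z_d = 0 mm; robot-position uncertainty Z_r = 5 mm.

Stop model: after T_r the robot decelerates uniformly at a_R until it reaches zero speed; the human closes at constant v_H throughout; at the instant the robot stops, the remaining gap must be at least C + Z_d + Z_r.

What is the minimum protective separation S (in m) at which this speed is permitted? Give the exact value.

S_min = 1897/1000 m = 1.8970 m

braking lasts T_s = (3/2)/(3/2) = 1.0000 s
reaction-phase robot travel = 1.5000·0.0400 = 0.0600 m
robot covers 1.5000·1.0000 − ½·1.5000·1.0000² = 0.7500 m while stopping
human over T_r+T_s: 0.8000·(0.0400+1.0000) = 0.8320 m
residual clearance needed = 0.2500+0.0000+0.0050 = 0.2550 m
S_min ≈ 0.0600+0.7500+0.8320+0.2550  ⇒  S_min = 1897/1000 m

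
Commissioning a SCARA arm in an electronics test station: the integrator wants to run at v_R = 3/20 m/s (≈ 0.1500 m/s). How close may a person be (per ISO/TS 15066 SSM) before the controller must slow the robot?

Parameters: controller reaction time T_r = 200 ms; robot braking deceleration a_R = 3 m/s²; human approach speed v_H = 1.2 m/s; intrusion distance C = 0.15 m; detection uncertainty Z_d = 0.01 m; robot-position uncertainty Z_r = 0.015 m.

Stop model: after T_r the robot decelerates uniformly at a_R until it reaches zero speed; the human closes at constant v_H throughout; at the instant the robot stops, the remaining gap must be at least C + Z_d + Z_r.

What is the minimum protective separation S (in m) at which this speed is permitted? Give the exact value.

S_min = 407/800 m = 0.5088 m

stop time T_s = (3/20)/3 = 0.0500 s
reaction-phase robot travel = 0.1500·0.2000 = 0.0300 m
braking distance = 0.1500²/(2·3.0000) = 0.0037 m
person approaches 1.2000·(0.2000+0.0500) = 0.3000 m
residual clearance needed = 0.1500+0.0100+0.0150 = 0.1750 m
S_min ≈ 0.0300+0.0037+0.3000+0.1750  ⇒  S_min = 407/800 m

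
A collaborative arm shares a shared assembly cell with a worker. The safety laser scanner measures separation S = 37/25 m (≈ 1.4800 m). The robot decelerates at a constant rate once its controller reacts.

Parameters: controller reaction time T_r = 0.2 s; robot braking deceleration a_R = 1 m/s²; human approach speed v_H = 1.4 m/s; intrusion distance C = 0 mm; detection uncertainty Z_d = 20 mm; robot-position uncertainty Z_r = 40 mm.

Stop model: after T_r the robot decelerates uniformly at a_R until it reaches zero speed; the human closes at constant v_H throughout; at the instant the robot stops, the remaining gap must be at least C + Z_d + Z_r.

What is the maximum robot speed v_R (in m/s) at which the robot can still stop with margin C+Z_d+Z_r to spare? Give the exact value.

v_R_max = 3/5 m/s = 0.6000 m/s

quadratic (1/2)·v² + (8/5)·v + (-57/50) = 0
  disc = (8/5)² − 4·(1/2)·(-57/50) = 121/25 ; √disc = 11/5
  v_R = (−(8/5) + 11/5) / (2·(1/2)) = 3/5 m/s
check:
braking lasts T_s = (3/5)/1 = 0.6000 s
robot in T_r: 0.6000·0.2000 = 0.1200 m
robot under decel: 0.6000²/(2·1.0000) = 0.1800 m
human closes 1.4000·0.8000 = 1.1200 m
margins: 0.0000+0.0200+0.0400 = 0.0600 m
sum ≈ 0.1200+0.1800+1.1200+0.0600 ≈ 1.4800 m = S ✓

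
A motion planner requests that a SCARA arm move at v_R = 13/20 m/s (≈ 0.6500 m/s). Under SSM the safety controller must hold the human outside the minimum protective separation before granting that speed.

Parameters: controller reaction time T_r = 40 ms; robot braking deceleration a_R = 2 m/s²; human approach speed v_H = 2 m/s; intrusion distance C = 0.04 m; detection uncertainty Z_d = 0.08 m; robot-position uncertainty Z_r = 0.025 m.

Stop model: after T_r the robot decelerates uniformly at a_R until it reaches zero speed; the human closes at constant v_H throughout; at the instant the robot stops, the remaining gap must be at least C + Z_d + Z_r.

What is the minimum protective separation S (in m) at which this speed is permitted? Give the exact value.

S_min = 8053/8000 m = 1.0066 m

T_s = v_R/a_R = (13/20)/2 = 0.3250 s
robot in T_r: 0.6500·0.0400 = 0.0260 m
braking distance = 0.6500²/(2·2.0000) = 0.1056 m
human over T_r+T_s: 2.0000·(0.0400+0.3250) = 0.7300 m
C+Z_d+Z_r = 0.0400+0.0800+0.0250 = 0.1450 m
S_min ≈ 0.0260+0.1056+0.7300+0.1450  ⇒  S_min = 8053/8000 m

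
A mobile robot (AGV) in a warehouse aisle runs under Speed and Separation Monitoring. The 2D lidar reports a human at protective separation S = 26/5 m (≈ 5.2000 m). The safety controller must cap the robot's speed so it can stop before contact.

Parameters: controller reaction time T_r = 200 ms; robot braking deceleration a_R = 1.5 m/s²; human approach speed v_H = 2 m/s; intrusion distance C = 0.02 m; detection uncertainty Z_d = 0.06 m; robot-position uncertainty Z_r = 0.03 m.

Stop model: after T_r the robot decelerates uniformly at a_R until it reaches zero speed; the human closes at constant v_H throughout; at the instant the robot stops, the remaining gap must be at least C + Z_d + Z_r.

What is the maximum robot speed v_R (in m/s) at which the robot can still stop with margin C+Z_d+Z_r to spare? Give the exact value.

v_R_max = 21/10 m/s = 2.1000 m/s

quadratic (1/3)·v² + (23/15)·v + (-469/100) = 0
  disc = (23/15)² − 4·(1/3)·(-469/100) = 1936/225 ; √disc = 44/15
  v_R = (−(23/15) + 44/15) / (2·(1/3)) = 21/10 m/s
check:
stop time T_s = (21/10)/(3/2) = 1.4000 s
reaction-phase robot travel = 2.1000·0.2000 = 0.4200 m
robot under decel: 2.1000²/(2·1.5000) = 1.4700 m
person approaches 2.0000·(0.2000+1.4000) = 3.2000 m
C+Z_d+Z_r = 0.0200+0.0600+0.0300 = 0.1100 m
sum ≈ 0.4200+1.4700+3.2000+0.1100 ≈ 5.2000 m = S ✓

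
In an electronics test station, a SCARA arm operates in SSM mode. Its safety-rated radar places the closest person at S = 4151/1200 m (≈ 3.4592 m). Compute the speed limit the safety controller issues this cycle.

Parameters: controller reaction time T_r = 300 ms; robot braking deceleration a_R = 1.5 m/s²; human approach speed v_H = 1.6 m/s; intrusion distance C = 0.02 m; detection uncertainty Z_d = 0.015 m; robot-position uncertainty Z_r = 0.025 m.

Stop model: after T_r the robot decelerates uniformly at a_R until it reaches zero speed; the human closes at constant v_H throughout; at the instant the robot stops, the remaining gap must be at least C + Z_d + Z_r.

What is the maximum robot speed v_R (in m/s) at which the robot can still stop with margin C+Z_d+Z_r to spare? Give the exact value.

v_R_max = 31/20 m/s = 1.5500 m/s

collect terms ⇒ (1/3)·v_R² + (41/30)·v_R + (-3503/1200) = 0
  disc = (41/30)² − 4·(1/3)·(-3503/1200) = 144/25 ; √disc = 12/5
  v_R = (−(41/30) + 12/5) / (2·(1/3)) = 31/20 m/s
check:
braking lasts T_s = (31/20)/(3/2) = 1.0333 s
reaction-phase robot travel = 1.5500·0.3000 = 0.4650 m
braking distance = 1.5500²/(2·1.5000) = 0.8008 m
person approaches 1.6000·(0.3000+1.0333) = 2.1333 m
margins: 0.0200+0.0150+0.0250 = 0.0600 m
sum ≈ 0.4650+0.8008+2.1333+0.0600 ≈ 3.4592 m = S ✓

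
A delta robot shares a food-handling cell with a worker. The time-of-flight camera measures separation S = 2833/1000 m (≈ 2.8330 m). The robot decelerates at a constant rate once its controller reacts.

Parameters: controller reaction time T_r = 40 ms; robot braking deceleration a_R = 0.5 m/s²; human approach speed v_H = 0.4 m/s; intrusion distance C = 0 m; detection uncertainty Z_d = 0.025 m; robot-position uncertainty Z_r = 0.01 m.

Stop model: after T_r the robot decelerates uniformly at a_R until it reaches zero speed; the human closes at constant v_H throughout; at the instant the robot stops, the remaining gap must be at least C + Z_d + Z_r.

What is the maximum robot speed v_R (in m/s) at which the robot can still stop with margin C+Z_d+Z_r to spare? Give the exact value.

v_R_max = 13/10 m/s = 1.3000 m/s

at the boundary: (1)·v² + (21/25)·v + (-1391/500) = 0
  disc = (21/25)² − 4·(1)·(-1391/500) = 7396/625 ; √disc = 86/25
  v_R = (−(21/25) + 86/25) / (2·(1)) = 13/10 m/s
check:
stop time T_s = (13/10)/(1/2) = 2.6000 s
reaction-phase robot travel = 1.3000·0.0400 = 0.0520 m
braking distance = 1.3000²/(2·0.5000) = 1.6900 m
human over T_r+T_s: 0.4000·(0.0400+2.6000) = 1.0560 m
C+Z_d+Z_r = 0.0000+0.0250+0.0100 = 0.0350 m
sum ≈ 0.0520+1.6900+1.0560+0.0350 ≈ 2.8330 m = S ✓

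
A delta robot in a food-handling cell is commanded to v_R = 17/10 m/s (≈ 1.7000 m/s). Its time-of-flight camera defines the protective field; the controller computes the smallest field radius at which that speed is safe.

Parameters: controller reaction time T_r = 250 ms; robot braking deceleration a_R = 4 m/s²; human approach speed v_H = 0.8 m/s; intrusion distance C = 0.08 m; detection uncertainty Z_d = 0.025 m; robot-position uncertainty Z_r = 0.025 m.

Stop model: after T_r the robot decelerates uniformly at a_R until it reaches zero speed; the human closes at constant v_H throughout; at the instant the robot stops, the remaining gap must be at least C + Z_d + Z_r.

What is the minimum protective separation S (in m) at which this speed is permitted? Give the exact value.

S_min = 233/160 m = 1.4563 m

stop time T_s = (17/10)/4 = 0.4250 s
reaction-phase robot travel = 1.7000·0.2500 = 0.4250 m
robot under decel: 1.7000²/(2·4.0000) = 0.3613 m
human over T_r+T_s: 0.8000·(0.2500+0.4250) = 0.5400 m
residual clearance needed = 0.0800+0.0250+0.0250 = 0.1300 m
S_min ≈ 0.4250+0.3613+0.5400+0.1300  ⇒  S_min = 233/160 m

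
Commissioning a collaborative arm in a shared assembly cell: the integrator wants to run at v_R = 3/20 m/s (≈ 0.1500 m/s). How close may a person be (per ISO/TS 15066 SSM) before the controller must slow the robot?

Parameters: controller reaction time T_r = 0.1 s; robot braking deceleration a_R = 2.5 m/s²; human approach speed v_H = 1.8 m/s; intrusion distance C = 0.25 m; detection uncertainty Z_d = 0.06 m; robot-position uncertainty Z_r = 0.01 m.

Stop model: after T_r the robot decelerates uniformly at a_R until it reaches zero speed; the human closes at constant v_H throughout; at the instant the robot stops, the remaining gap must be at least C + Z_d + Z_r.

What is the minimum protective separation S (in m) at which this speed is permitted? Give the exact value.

T_s = v_R/a_R = (3/20)/(5/2) = 0.0600 s
robot covers v_R·T_r = 0.1500·0.1000 = 0.0150 m before braking
braking distance = 0.1500²/(2·2.5000) = 0.0045 m
human over T_r+T_s: 1.8000·(0.1000+0.0600) = 0.2880 m
margins: 0.2500+0.0600+0.0100 = 0.3200 m
S_min ≈ 0.0150+0.0045+0.2880+0.3200  ⇒  S_min = 251/400 m

S_min = 251/400 m = 0.6275 m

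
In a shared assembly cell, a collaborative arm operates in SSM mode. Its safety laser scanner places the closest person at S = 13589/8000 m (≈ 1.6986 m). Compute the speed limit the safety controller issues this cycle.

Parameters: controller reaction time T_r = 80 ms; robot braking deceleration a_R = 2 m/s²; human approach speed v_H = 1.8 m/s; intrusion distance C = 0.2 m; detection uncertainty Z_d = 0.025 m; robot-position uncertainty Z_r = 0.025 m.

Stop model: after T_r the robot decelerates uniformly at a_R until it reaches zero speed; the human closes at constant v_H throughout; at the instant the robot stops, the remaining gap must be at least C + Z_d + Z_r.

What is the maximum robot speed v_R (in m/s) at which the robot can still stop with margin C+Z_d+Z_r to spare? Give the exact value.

v_R_max = 21/20 m/s = 1.0500 m/s

quadratic (1/4)·v² + (49/50)·v + (-10437/8000) = 0
  disc = (49/50)² − 4·(1/4)·(-10437/8000) = 90601/40000 ; √disc = 301/200
  v_R = (−(49/50) + 301/200) / (2·(1/4)) = 21/20 m/s
check:
T_s = v_R/a_R = (21/20)/2 = 0.5250 s
robot covers v_R·T_r = 1.0500·0.0800 = 0.0840 m before braking
braking distance = 1.0500²/(2·2.0000) = 0.2756 m
human over T_r+T_s: 1.8000·(0.0800+0.5250) = 1.0890 m
margins: 0.2000+0.0250+0.0250 = 0.2500 m
sum ≈ 0.0840+0.2756+1.0890+0.2500 ≈ 1.6986 m = S ✓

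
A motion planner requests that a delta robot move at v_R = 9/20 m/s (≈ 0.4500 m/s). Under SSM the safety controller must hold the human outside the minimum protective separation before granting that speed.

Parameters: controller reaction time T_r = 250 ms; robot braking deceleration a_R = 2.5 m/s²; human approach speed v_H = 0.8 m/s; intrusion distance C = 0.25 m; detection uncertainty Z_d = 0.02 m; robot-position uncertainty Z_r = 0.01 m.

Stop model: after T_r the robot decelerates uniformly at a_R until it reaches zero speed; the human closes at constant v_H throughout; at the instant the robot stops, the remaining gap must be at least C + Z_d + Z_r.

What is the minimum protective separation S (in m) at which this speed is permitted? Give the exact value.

S_min = 777/1000 m = 0.7770 m

braking lasts T_s = (9/20)/(5/2) = 0.1800 s
robot covers v_R·T_r = 0.4500·0.2500 = 0.1125 m before braking
robot under decel: 0.4500²/(2·2.5000) = 0.0405 m
human over T_r+T_s: 0.8000·(0.2500+0.1800) = 0.3440 m
C+Z_d+Z_r = 0.2500+0.0200+0.0100 = 0.2800 m
S_min ≈ 0.1125+0.0405+0.3440+0.2800  ⇒  S_min = 777/1000 m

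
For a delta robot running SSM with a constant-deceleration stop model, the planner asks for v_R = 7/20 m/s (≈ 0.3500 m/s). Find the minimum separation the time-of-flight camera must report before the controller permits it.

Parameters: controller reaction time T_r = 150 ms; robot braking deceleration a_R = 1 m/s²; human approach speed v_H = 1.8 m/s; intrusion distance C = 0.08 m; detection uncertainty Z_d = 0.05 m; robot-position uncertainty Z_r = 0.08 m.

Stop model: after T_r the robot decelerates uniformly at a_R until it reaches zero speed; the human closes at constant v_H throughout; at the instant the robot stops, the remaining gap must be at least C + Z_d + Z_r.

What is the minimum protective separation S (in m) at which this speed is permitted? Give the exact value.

braking lasts T_s = (7/20)/1 = 0.3500 s
robot covers v_R·T_r = 0.3500·0.1500 = 0.0525 m before braking
robot covers 0.3500·0.3500 − ½·1.0000·0.3500² = 0.0612 m while stopping
human closes 1.8000·0.5000 = 0.9000 m
C+Z_d+Z_r = 0.0800+0.0500+0.0800 = 0.2100 m
S_min ≈ 0.0525+0.0612+0.9000+0.2100  ⇒  S_min = 979/800 m

S_min = 979/800 m = 1.2237 m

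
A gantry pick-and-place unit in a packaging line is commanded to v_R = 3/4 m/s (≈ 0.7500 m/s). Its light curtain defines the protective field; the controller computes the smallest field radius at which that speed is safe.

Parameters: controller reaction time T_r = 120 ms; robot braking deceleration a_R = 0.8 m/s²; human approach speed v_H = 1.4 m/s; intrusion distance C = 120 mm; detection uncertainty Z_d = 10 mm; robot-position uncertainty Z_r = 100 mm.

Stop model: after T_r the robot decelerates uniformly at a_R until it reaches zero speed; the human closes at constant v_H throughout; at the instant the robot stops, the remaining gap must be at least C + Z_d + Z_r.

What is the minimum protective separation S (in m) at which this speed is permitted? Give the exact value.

S_min = 34433/16000 m = 2.1521 m

stop time T_s = (3/4)/(4/5) = 0.9375 s
robot covers v_R·T_r = 0.7500·0.1200 = 0.0900 m before braking
robot under decel: 0.7500²/(2·0.8000) = 0.3516 m
human over T_r+T_s: 1.4000·(0.1200+0.9375) = 1.4805 m
margins: 0.1200+0.0100+0.1000 = 0.2300 m
S_min ≈ 0.0900+0.3516+1.4805+0.2300  ⇒  S_min = 34433/16000 m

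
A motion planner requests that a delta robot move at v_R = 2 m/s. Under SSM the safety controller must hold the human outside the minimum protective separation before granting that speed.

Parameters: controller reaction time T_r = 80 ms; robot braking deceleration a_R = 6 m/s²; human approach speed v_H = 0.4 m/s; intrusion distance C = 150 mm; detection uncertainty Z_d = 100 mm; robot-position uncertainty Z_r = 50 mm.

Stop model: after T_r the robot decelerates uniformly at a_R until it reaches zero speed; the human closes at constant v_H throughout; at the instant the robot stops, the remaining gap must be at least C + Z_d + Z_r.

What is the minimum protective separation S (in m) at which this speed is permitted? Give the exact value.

S_min = 719/750 m = 0.9587 m

T_s = v_R/a_R = 2/6 = 0.3333 s
robot covers v_R·T_r = 2.0000·0.0800 = 0.1600 m before braking
robot under decel: 2.0000²/(2·6.0000) = 0.3333 m
person approaches 0.4000·(0.0800+0.3333) = 0.1653 m
C+Z_d+Z_r = 0.1500+0.1000+0.0500 = 0.3000 m
S_min ≈ 0.1600+0.3333+0.1653+0.3000  ⇒  S_min = 719/750 m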